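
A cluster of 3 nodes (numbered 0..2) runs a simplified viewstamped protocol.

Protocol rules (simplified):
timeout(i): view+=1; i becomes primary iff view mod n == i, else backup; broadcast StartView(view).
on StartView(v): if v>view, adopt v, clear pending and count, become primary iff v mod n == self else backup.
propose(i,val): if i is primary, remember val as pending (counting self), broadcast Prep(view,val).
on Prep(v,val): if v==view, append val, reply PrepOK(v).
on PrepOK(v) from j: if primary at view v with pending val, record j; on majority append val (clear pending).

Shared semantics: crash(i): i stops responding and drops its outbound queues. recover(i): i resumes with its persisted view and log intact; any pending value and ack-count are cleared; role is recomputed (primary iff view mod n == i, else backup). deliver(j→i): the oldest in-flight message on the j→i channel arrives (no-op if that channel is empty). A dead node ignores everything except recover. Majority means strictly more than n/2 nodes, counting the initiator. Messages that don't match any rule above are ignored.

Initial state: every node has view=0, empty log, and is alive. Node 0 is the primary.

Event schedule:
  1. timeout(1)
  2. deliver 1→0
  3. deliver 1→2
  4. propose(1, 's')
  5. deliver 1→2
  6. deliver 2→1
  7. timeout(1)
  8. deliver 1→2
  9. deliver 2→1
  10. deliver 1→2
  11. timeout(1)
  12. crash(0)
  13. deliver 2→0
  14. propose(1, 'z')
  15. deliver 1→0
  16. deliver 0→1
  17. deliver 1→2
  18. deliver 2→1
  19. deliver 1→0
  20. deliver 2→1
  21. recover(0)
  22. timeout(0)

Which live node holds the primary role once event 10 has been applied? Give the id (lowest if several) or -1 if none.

1. timeout(1):  <1:prim v1 ->
2. deliver 1→0:  <0:back v1 ->
3. deliver 1→2:  <2:back v1 ->
4. propose(1,'s'):  nop
5. deliver 1→2:  <2:back v1 s>
6. deliver 2→1:  <1:prim v1 s>
7. timeout(1):  <1:back v2 s>
8. deliver 1→2:  <2:prim v2 s>
9. deliver 2→1:  nop
10. deliver 1→2:  nop

2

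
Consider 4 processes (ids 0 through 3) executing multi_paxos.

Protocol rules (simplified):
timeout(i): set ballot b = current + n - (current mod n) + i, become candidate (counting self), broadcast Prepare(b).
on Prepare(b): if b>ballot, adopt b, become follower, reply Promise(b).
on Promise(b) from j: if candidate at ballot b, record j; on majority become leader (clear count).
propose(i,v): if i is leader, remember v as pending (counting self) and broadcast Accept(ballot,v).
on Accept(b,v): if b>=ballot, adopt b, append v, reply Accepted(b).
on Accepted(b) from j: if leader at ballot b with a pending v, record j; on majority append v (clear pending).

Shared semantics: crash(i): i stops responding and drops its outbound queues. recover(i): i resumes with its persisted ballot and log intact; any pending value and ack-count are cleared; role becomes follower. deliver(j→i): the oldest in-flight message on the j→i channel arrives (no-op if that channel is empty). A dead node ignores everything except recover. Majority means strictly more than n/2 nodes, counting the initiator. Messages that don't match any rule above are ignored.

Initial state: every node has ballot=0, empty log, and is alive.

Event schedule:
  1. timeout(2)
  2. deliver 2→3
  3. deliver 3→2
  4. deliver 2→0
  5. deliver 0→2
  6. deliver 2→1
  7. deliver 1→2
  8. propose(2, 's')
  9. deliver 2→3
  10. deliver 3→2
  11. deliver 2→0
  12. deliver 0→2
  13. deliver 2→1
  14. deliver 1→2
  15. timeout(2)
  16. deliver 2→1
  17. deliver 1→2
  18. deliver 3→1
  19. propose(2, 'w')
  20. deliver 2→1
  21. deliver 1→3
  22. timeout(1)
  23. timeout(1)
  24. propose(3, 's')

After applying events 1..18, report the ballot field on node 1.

after 1 — timeout(2): n2:cand/b6/[-]
after 2 — deliver 2→3: n3:foll/b6/[-]
after 3 — deliver 3→2: ·
after 4 — deliver 2→0: n0:foll/b6/[-]
after 5 — deliver 0→2: n2:lead/b6/[-]
after 6 — deliver 2→1: n1:foll/b6/[-]
after 7 — deliver 1→2: ·
after 8 — propose(2,'s'): ·
after 9 — deliver 2→3: n3:foll/b6/[s]
after 10 — deliver 3→2: ·
after 11 — deliver 2→0: n0:foll/b6/[s]
after 12 — deliver 0→2: n2:lead/b6/[s]
after 13 — deliver 2→1: n1:foll/b6/[s]
after 14 — deliver 1→2: ·
after 15 — timeout(2): n2:cand/b10/[s]
after 16 — deliver 2→1: n1:foll/b10/[s]
after 17 — deliver 1→2: ·
after 18 — deliver 3→1: ·

10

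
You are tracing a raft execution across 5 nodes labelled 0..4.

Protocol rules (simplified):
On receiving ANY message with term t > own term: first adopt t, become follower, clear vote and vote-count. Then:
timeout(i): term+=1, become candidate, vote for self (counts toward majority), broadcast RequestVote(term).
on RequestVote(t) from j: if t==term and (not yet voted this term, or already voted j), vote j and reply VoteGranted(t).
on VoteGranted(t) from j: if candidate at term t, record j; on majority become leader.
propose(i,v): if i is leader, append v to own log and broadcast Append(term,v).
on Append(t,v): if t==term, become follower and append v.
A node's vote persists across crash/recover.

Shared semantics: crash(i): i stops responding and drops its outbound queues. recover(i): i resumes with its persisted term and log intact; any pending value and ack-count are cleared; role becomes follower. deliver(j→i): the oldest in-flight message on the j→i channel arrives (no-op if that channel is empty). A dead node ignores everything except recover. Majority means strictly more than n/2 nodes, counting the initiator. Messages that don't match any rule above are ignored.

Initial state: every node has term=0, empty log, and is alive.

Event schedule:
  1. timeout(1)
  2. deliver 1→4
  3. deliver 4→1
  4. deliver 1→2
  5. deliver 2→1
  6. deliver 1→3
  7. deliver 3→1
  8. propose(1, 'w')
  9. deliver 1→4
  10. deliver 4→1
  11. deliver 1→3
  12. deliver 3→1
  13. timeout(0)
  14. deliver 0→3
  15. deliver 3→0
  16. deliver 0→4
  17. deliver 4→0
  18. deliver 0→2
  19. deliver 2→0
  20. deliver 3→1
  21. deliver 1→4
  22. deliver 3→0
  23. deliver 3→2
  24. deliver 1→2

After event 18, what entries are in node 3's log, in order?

e1 timeout(1): 1[cand,t=1,-]
e2 deliver 1→4: 4[foll,t=1,-]
e3 deliver 4→1: ·
e4 deliver 1→2: 2[foll,t=1,-]
e5 deliver 2→1: 1[lead,t=1,-]
e6 deliver 1→3: 3[foll,t=1,-]
e7 deliver 3→1: ·
e8 propose(1,'w'): 1[lead,t=1,w]
e9 deliver 1→4: 4[foll,t=1,w]
e10 deliver 4→1: ·
e11 deliver 1→3: 3[foll,t=1,w]
e12 deliver 3→1: ·
e13 timeout(0): 0[cand,t=1,-]
e14 deliver 0→3: ·
e15 deliver 3→0: ·
e16 deliver 0→4: ·
e17 deliver 4→0: ·
e18 deliver 0→2: ·

w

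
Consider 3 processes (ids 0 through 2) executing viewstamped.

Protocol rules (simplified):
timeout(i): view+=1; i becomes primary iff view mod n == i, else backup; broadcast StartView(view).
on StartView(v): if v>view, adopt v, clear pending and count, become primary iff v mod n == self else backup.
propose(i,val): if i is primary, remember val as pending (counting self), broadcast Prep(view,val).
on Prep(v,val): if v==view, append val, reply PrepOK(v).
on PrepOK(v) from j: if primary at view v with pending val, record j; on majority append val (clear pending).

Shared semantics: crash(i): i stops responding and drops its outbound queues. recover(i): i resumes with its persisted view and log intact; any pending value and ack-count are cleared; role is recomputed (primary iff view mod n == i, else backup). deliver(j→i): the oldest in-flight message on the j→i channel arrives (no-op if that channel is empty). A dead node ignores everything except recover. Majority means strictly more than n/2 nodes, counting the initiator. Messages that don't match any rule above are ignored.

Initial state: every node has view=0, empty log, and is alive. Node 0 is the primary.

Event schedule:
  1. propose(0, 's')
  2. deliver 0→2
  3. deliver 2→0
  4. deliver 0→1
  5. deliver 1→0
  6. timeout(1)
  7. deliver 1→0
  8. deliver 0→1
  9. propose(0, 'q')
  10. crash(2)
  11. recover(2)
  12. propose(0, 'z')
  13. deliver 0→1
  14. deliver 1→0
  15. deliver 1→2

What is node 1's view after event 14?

1

[1] propose(0,'s') → ∅
[2] deliver 0→2 → N2(back v0 [s])
[3] deliver 2→0 → N0(prim v0 [s])
[4] deliver 0→1 → N1(back v0 [s])
[5] deliver 1→0 → ∅
[6] timeout(1) → N1(prim v1 [s])
[7] deliver 1→0 → N0(back v1 [s])
[8] deliver 0→1 → ∅
[9] propose(0,'q') → ∅
[10] crash(2) → N2(✗back v0 [s])
[11] recover(2) → N2(back v0 [s])
[12] propose(0,'z') → ∅
[13] deliver 0→1 → ∅
[14] deliver 1→0 → ∅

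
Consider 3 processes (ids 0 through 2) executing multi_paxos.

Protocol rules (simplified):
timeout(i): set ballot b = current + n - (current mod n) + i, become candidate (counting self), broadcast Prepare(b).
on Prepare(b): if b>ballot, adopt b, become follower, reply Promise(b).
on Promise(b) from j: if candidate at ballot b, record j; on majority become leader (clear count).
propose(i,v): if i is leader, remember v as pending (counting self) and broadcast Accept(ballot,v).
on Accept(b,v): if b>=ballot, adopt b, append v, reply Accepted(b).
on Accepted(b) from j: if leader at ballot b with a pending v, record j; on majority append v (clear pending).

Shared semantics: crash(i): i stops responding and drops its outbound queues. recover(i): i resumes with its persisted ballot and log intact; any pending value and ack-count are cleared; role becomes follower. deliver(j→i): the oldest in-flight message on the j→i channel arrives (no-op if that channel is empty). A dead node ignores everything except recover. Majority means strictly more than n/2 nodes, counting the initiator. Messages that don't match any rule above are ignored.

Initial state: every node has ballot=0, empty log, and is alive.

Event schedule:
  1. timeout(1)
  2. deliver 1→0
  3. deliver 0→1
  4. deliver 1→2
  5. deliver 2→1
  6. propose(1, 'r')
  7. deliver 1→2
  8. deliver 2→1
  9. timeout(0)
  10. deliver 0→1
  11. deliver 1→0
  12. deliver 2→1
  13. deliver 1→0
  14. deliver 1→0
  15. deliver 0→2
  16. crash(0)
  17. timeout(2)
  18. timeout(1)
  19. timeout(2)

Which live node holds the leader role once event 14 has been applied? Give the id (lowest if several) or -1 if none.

step 1 timeout(1): 1={cand,b=4,log=-}
step 2 deliver 1→0: 0={foll,b=4,log=-}
step 3 deliver 0→1: 1={lead,b=4,log=-}
step 4 deliver 1→2: 2={foll,b=4,log=-}
step 5 deliver 2→1: —
step 6 propose(1,'r'): —
step 7 deliver 1→2: 2={foll,b=4,log=r}
step 8 deliver 2→1: 1={lead,b=4,log=r}
step 9 timeout(0): 0={cand,b=6,log=-}
step 10 deliver 0→1: 1={foll,b=6,log=r}
step 11 deliver 1→0: —
step 12 deliver 2→1: —
step 13 deliver 1→0: 0={lead,b=6,log=-}
step 14 deliver 1→0: —

0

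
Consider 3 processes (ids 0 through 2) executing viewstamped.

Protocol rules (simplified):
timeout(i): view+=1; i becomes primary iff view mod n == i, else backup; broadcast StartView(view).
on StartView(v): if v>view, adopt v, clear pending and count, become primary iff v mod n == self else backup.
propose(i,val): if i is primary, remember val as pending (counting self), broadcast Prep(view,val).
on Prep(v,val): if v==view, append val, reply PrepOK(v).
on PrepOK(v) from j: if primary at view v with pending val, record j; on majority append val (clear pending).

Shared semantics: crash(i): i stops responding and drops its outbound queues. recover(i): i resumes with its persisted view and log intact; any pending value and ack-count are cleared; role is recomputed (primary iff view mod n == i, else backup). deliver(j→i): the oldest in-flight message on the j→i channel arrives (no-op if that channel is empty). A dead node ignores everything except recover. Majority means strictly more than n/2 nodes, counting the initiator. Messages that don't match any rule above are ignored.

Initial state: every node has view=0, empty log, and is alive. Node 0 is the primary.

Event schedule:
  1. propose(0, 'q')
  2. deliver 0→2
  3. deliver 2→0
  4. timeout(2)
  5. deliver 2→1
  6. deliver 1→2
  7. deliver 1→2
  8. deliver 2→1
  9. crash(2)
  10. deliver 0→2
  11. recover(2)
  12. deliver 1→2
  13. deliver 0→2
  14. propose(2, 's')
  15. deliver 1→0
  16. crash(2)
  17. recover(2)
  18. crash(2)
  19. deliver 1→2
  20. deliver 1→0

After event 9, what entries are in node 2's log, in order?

q

1. propose(0,'q'):  nop
2. deliver 0→2:  <2:back v0 q>
3. deliver 2→0:  <0:prim v0 q>
4. timeout(2):  <2:back v1 q>
5. deliver 2→1:  <1:prim v1 ->
6. deliver 1→2:  nop
7. deliver 1→2:  nop
8. deliver 2→1:  nop
9. crash(2):  <2:✗back v1 q>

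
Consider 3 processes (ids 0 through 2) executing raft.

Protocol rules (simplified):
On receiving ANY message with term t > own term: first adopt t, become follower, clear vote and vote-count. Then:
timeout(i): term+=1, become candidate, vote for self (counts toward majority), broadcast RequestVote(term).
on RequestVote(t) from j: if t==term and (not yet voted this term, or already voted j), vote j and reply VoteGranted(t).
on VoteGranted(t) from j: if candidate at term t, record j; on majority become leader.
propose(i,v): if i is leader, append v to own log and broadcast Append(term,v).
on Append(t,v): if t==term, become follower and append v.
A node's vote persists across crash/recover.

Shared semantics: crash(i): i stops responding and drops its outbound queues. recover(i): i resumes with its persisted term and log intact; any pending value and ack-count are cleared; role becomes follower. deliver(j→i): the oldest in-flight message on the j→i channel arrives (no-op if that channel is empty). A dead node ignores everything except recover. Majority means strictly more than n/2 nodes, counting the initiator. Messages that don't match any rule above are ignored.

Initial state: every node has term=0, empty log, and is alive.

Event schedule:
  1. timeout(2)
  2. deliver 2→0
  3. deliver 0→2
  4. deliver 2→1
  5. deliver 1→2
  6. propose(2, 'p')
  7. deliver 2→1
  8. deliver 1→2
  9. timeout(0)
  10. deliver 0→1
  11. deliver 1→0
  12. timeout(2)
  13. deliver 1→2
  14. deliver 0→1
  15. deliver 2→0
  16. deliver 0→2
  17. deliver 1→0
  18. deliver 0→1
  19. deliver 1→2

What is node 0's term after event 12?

step 1 timeout(2): 2={cand,t=1,log=-}
step 2 deliver 2→0: 0={foll,t=1,log=-}
step 3 deliver 0→2: 2={lead,t=1,log=-}
step 4 deliver 2→1: 1={foll,t=1,log=-}
step 5 deliver 1→2: —
step 6 propose(2,'p'): 2={lead,t=1,log=p}
step 7 deliver 2→1: 1={foll,t=1,log=p}
step 8 deliver 1→2: —
step 9 timeout(0): 0={cand,t=2,log=-}
step 10 deliver 0→1: 1={foll,t=2,log=p}
step 11 deliver 1→0: 0={lead,t=2,log=-}
step 12 timeout(2): 2={cand,t=2,log=p}

2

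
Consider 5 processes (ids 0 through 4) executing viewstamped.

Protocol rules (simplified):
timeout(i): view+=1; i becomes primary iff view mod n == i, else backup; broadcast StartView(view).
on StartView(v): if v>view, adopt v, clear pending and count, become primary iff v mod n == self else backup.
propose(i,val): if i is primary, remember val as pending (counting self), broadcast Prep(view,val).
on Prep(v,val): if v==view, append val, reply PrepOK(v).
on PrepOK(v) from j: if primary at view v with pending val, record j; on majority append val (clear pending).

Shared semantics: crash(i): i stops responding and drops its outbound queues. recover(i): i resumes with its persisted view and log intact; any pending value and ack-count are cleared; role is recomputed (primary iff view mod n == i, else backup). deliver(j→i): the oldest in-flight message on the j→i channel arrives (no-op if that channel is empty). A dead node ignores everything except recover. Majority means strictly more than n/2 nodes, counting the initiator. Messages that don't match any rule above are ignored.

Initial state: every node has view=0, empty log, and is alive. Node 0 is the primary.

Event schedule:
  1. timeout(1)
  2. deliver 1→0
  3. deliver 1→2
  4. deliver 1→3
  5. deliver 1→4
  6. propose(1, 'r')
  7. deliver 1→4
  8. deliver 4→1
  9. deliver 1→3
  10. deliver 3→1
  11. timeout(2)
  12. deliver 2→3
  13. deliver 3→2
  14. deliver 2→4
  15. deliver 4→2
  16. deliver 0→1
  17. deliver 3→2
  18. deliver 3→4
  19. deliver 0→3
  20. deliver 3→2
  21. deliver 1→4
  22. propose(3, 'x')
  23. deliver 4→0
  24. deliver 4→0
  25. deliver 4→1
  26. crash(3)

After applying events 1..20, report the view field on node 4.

[1] timeout(1) → N1(prim v1 [-])
[2] deliver 1→0 → N0(back v1 [-])
[3] deliver 1→2 → N2(back v1 [-])
[4] deliver 1→3 → N3(back v1 [-])
[5] deliver 1→4 → N4(back v1 [-])
[6] propose(1,'r') → ∅
[7] deliver 1→4 → N4(back v1 [r])
[8] deliver 4→1 → ∅
[9] deliver 1→3 → N3(back v1 [r])
[10] deliver 3→1 → N1(prim v1 [r])
[11] timeout(2) → N2(prim v2 [-])
[12] deliver 2→3 → N3(back v2 [r])
[13] deliver 3→2 → ∅
[14] deliver 2→4 → N4(back v2 [r])
[15] deliver 4→2 → ∅
[16] deliver 0→1 → ∅
[17] deliver 3→2 → ∅
[18] deliver 3→4 → ∅
[19] deliver 0→3 → ∅
[20] deliver 3→2 → ∅

2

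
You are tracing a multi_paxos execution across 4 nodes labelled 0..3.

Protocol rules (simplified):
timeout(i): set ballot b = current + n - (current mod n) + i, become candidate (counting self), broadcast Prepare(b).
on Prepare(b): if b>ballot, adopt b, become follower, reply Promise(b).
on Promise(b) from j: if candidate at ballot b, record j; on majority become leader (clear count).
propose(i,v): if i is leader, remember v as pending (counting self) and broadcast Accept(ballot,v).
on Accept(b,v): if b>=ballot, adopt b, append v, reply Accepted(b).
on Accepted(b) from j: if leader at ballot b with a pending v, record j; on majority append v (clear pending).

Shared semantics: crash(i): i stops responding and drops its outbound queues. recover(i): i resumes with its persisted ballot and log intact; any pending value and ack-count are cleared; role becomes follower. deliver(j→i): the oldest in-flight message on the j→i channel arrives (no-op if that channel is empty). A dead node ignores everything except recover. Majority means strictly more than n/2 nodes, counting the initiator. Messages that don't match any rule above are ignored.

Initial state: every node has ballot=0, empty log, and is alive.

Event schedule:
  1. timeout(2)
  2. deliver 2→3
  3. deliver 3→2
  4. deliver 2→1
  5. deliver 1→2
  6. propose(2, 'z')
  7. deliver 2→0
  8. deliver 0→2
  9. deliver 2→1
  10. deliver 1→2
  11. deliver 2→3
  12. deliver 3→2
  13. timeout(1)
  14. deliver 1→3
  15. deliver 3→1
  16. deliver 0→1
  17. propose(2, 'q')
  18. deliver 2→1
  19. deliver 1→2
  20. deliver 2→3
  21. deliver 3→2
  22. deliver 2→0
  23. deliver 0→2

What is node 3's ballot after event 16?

step 1 timeout(2): 2={cand,b=6,log=-}
step 2 deliver 2→3: 3={foll,b=6,log=-}
step 3 deliver 3→2: —
step 4 deliver 2→1: 1={foll,b=6,log=-}
step 5 deliver 1→2: 2={lead,b=6,log=-}
step 6 propose(2,'z'): —
step 7 deliver 2→0: 0={foll,b=6,log=-}
step 8 deliver 0→2: —
step 9 deliver 2→1: 1={foll,b=6,log=z}
step 10 deliver 1→2: —
step 11 deliver 2→3: 3={foll,b=6,log=z}
step 12 deliver 3→2: 2={lead,b=6,log=z}
step 13 timeout(1): 1={cand,b=9,log=z}
step 14 deliver 1→3: 3={foll,b=9,log=z}
step 15 deliver 3→1: —
step 16 deliver 0→1: —

9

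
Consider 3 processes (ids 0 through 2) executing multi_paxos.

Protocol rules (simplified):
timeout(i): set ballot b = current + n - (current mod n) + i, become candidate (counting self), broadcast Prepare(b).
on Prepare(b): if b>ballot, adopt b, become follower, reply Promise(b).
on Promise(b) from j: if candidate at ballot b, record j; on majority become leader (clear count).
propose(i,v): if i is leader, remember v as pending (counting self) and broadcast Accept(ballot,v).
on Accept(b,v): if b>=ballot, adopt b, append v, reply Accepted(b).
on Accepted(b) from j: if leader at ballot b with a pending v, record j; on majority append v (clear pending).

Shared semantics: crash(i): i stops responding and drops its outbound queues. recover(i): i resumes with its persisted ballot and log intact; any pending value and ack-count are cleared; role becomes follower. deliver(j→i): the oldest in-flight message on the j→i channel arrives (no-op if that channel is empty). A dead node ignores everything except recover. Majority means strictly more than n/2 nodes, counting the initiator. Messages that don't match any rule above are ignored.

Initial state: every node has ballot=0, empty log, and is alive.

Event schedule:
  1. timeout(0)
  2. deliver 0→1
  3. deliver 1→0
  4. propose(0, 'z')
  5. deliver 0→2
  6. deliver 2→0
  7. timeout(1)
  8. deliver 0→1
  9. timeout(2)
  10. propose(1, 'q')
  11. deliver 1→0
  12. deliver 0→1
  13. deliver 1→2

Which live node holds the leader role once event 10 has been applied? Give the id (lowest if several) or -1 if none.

0

[1] timeout(0) → N0(cand b3 [-])
[2] deliver 0→1 → N1(foll b3 [-])
[3] deliver 1→0 → N0(lead b3 [-])
[4] propose(0,'z') → ∅
[5] deliver 0→2 → N2(foll b3 [-])
[6] deliver 2→0 → ∅
[7] timeout(1) → N1(cand b7 [-])
[8] deliver 0→1 → ∅
[9] timeout(2) → N2(cand b8 [-])
[10] propose(1,'q') → ∅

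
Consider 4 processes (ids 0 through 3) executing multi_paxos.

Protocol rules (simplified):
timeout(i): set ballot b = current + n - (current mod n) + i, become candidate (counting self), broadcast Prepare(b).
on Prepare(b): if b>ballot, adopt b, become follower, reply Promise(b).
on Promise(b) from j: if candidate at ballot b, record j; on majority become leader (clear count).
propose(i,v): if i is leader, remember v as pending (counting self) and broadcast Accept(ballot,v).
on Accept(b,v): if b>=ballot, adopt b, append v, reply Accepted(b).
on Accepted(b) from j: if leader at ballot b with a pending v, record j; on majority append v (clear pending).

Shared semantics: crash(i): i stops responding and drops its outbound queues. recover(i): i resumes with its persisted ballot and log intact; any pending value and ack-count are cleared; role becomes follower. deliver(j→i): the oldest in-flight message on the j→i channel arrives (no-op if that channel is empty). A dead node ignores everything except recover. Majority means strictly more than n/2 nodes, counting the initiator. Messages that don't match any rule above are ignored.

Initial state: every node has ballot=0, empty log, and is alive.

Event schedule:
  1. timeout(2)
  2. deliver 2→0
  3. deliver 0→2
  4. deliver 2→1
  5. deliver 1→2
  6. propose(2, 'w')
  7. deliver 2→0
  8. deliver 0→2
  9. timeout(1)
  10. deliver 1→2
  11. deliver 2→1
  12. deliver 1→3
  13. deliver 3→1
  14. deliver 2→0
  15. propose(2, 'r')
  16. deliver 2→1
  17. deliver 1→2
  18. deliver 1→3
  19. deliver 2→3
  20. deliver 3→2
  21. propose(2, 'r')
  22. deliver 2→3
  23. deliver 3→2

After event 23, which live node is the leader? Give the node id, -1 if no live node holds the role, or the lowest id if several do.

1. timeout(2):  <2:cand b6 ->
2. deliver 2→0:  <0:foll b6 ->
3. deliver 0→2:  nop
4. deliver 2→1:  <1:foll b6 ->
5. deliver 1→2:  <2:lead b6 ->
6. propose(2,'w'):  nop
7. deliver 2→0:  <0:foll b6 w>
8. deliver 0→2:  nop
9. timeout(1):  <1:cand b9 ->
10. deliver 1→2:  <2:foll b9 ->
11. deliver 2→1:  nop
12. deliver 1→3:  <3:foll b9 ->
13. deliver 3→1:  nop
14. deliver 2→0:  nop
15. propose(2,'r'):  nop
16. deliver 2→1:  <1:lead b9 ->
17. deliver 1→2:  nop
18. deliver 1→3:  nop
19. deliver 2→3:  nop
20. deliver 3→2:  nop
21. propose(2,'r'):  nop
22. deliver 2→3:  nop
23. deliver 3→2:  nop

1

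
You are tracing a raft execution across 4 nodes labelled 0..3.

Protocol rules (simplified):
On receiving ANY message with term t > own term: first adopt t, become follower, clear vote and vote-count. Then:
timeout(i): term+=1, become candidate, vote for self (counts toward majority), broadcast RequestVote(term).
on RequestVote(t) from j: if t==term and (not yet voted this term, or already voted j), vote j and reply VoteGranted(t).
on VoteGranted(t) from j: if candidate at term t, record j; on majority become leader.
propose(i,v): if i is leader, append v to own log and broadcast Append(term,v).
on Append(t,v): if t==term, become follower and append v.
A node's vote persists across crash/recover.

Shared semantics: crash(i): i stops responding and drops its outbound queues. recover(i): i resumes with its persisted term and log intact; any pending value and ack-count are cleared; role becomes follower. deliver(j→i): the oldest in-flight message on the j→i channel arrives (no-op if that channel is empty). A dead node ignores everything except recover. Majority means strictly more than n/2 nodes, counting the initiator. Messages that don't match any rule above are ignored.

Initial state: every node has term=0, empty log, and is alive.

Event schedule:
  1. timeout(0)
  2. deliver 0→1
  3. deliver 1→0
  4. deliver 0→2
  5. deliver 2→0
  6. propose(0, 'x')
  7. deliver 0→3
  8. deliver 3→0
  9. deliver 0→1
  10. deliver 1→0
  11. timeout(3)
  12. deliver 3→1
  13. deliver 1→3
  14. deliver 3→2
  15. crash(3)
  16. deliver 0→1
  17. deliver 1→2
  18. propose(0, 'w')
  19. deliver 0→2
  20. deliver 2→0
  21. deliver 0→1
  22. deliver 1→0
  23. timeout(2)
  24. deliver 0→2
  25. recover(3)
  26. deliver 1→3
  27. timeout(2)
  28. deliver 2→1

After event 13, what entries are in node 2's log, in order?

empty

after 1 — timeout(0): n0:cand/t1/[-]
after 2 — deliver 0→1: n1:foll/t1/[-]
after 3 — deliver 1→0: ·
after 4 — deliver 0→2: n2:foll/t1/[-]
after 5 — deliver 2→0: n0:lead/t1/[-]
after 6 — propose(0,'x'): n0:lead/t1/[x]
after 7 — deliver 0→3: n3:foll/t1/[-]
after 8 — deliver 3→0: ·
after 9 — deliver 0→1: n1:foll/t1/[x]
after 10 — deliver 1→0: ·
after 11 — timeout(3): n3:cand/t2/[-]
after 12 — deliver 3→1: n1:foll/t2/[x]
after 13 — deliver 1→3: ·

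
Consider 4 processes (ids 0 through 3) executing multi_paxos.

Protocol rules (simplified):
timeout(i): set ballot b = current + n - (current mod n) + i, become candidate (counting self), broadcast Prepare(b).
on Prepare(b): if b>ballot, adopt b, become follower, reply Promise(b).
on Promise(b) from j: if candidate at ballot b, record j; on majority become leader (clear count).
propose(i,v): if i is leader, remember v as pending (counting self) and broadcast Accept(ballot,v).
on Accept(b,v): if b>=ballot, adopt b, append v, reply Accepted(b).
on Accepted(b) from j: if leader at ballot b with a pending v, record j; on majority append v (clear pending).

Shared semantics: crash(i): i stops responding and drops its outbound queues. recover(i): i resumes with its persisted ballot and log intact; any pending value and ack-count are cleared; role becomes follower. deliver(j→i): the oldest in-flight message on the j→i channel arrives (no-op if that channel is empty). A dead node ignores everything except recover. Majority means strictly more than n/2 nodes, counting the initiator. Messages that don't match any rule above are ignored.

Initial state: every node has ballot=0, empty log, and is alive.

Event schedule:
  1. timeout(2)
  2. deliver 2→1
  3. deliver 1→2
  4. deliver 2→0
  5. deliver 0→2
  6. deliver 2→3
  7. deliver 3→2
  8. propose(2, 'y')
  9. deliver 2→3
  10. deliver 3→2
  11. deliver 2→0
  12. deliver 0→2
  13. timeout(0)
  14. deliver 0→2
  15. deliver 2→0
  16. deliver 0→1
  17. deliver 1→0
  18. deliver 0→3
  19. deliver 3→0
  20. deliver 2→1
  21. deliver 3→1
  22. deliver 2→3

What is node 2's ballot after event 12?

6

after 1 — timeout(2): n2:cand/b6/[-]
after 2 — deliver 2→1: n1:foll/b6/[-]
after 3 — deliver 1→2: ·
after 4 — deliver 2→0: n0:foll/b6/[-]
after 5 — deliver 0→2: n2:lead/b6/[-]
after 6 — deliver 2→3: n3:foll/b6/[-]
after 7 — deliver 3→2: ·
after 8 — propose(2,'y'): ·
after 9 — deliver 2→3: n3:foll/b6/[y]
after 10 — deliver 3→2: ·
after 11 — deliver 2→0: n0:foll/b6/[y]
after 12 — deliver 0→2: n2:lead/b6/[y]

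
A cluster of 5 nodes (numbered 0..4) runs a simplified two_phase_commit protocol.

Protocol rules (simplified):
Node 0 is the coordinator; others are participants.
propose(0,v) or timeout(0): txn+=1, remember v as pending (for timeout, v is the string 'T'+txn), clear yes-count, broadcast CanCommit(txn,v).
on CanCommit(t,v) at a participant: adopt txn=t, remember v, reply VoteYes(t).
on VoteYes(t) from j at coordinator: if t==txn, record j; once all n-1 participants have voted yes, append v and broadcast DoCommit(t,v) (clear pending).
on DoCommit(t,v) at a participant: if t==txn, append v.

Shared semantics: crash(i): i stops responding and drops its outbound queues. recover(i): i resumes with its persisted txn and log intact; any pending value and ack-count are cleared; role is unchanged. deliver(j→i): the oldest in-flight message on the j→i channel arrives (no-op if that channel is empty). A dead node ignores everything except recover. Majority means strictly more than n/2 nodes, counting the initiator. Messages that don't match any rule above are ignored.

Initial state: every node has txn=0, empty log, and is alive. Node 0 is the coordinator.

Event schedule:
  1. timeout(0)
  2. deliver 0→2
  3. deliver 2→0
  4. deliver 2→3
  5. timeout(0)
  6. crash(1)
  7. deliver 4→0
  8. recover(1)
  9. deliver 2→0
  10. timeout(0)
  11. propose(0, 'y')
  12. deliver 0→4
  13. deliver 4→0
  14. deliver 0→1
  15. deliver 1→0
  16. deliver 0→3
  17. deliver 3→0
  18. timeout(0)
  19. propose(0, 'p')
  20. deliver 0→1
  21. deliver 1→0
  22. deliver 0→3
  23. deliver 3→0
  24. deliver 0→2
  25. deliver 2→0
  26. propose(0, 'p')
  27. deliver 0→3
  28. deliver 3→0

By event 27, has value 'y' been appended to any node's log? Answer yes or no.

[1] timeout(0) → N0(coor t1 [-])
[2] deliver 0→2 → N2(part t1 [-])
[3] deliver 2→0 → ∅
[4] deliver 2→3 → ∅
[5] timeout(0) → N0(coor t2 [-])
[6] crash(1) → N1(✗part t0 [-])
[7] deliver 4→0 → ∅
[8] recover(1) → N1(part t0 [-])
[9] deliver 2→0 → ∅
[10] timeout(0) → N0(coor t3 [-])
[11] propose(0,'y') → N0(coor t4 [-])
[12] deliver 0→4 → N4(part t1 [-])
[13] deliver 4→0 → ∅
[14] deliver 0→1 → N1(part t1 [-])
[15] deliver 1→0 → ∅
[16] deliver 0→3 → N3(part t1 [-])
[17] deliver 3→0 → ∅
[18] timeout(0) → N0(coor t5 [-])
[19] propose(0,'p') → N0(coor t6 [-])
[20] deliver 0→1 → N1(part t2 [-])
[21] deliver 1→0 → ∅
[22] deliver 0→3 → N3(part t2 [-])
[23] deliver 3→0 → ∅
[24] deliver 0→2 → N2(part t2 [-])
[25] deliver 2→0 → ∅
[26] propose(0,'p') → N0(coor t7 [-])
[27] deliver 0→3 → N3(part t3 [-])

no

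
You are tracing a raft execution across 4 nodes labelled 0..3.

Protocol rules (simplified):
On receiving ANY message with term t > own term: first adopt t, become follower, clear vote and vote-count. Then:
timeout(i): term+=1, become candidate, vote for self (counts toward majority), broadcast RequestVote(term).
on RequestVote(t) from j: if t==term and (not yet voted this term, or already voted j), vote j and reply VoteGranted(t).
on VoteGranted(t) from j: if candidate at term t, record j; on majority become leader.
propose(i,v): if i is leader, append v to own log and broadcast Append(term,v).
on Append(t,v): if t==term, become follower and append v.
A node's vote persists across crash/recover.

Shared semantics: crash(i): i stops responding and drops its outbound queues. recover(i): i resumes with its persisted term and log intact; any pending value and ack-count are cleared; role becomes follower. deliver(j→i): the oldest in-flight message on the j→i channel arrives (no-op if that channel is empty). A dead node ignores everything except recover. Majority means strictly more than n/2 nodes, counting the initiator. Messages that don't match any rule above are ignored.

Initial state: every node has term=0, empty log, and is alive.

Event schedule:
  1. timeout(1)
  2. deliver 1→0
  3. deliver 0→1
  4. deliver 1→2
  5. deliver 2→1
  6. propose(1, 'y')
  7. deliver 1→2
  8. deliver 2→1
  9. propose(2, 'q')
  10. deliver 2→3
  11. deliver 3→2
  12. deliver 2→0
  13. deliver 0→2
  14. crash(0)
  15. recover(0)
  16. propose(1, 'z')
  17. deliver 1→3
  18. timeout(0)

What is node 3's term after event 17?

1. timeout(1):  <1:cand t1 ->
2. deliver 1→0:  <0:foll t1 ->
3. deliver 0→1:  nop
4. deliver 1→2:  <2:foll t1 ->
5. deliver 2→1:  <1:lead t1 ->
6. propose(1,'y'):  <1:lead t1 y>
7. deliver 1→2:  <2:foll t1 y>
8. deliver 2→1:  nop
9. propose(2,'q'):  nop
10. deliver 2→3:  nop
11. deliver 3→2:  nop
12. deliver 2→0:  nop
13. deliver 0→2:  nop
14. crash(0):  <0:✗foll t1 ->
15. recover(0):  <0:foll t1 ->
16. propose(1,'z'):  <1:lead t1 y,z>
17. deliver 1→3:  <3:foll t1 ->

1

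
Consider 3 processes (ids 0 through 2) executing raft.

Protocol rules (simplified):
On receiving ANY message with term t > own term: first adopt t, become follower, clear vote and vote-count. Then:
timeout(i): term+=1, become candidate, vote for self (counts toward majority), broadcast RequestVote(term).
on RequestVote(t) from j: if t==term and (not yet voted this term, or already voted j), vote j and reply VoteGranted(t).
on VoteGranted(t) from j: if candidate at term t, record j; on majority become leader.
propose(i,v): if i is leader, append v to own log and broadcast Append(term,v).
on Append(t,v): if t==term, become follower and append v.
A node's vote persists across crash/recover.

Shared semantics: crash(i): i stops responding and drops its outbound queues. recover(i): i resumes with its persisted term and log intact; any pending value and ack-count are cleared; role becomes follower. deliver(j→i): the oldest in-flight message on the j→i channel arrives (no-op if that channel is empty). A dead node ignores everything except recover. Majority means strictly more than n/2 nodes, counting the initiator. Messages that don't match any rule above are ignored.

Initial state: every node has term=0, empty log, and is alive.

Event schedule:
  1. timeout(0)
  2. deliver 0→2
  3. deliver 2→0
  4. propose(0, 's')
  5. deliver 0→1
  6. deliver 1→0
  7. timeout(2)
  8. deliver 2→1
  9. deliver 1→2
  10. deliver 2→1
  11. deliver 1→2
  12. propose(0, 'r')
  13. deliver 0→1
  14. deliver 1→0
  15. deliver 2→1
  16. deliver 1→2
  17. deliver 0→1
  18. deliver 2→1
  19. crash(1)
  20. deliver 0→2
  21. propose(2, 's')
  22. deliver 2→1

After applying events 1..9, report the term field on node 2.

step 1 timeout(0): 0={cand,t=1,log=-}
step 2 deliver 0→2: 2={foll,t=1,log=-}
step 3 deliver 2→0: 0={lead,t=1,log=-}
step 4 propose(0,'s'): 0={lead,t=1,log=s}
step 5 deliver 0→1: 1={foll,t=1,log=-}
step 6 deliver 1→0: —
step 7 timeout(2): 2={cand,t=2,log=-}
step 8 deliver 2→1: 1={foll,t=2,log=-}
step 9 deliver 1→2: 2={lead,t=2,log=-}

2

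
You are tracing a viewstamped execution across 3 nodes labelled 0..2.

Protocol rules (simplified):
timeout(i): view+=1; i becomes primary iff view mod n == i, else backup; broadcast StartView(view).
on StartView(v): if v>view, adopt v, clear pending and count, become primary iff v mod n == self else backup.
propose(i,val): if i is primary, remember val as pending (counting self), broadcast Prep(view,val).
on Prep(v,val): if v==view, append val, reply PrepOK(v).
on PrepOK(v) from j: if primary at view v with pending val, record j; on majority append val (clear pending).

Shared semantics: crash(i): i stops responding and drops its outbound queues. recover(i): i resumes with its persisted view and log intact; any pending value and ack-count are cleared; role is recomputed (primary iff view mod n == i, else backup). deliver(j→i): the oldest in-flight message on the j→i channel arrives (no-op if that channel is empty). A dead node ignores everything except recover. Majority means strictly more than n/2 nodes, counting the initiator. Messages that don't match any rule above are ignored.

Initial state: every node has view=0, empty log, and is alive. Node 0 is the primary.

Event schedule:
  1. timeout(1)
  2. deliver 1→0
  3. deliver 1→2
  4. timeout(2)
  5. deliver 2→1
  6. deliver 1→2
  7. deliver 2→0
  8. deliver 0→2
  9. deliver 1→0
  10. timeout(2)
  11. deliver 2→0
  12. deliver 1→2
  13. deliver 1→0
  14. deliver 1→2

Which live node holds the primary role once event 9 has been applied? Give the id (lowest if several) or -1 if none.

after 1 — timeout(1): n1:prim/v1/[-]
after 2 — deliver 1→0: n0:back/v1/[-]
after 3 — deliver 1→2: n2:back/v1/[-]
after 4 — timeout(2): n2:prim/v2/[-]
after 5 — deliver 2→1: n1:back/v2/[-]
after 6 — deliver 1→2: ·
after 7 — deliver 2→0: n0:back/v2/[-]
after 8 — deliver 0→2: ·
after 9 — deliver 1→0: ·

2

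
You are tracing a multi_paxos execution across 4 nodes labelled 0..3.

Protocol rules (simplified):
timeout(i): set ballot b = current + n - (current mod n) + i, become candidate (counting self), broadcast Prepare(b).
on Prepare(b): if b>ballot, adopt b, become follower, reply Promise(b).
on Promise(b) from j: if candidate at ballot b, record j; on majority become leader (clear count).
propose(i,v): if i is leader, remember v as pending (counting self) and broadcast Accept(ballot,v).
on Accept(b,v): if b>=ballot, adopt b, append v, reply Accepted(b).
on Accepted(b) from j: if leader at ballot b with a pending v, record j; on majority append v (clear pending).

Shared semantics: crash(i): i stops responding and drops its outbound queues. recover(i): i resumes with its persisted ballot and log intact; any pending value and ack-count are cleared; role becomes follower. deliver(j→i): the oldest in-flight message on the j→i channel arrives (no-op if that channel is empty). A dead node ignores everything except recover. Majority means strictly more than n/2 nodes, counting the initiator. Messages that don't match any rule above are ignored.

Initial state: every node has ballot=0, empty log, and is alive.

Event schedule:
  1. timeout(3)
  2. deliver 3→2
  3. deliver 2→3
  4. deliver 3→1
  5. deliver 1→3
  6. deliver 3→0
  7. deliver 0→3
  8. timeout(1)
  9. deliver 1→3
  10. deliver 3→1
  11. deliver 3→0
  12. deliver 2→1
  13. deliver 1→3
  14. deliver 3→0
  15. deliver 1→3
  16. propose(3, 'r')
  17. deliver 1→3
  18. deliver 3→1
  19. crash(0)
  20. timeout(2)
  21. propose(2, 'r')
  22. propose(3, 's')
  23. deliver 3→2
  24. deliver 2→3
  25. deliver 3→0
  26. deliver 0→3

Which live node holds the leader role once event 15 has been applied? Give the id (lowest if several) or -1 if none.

step 1 timeout(3): 3={cand,b=7,log=-}
step 2 deliver 3→2: 2={foll,b=7,log=-}
step 3 deliver 2→3: —
step 4 deliver 3→1: 1={foll,b=7,log=-}
step 5 deliver 1→3: 3={lead,b=7,log=-}
step 6 deliver 3→0: 0={foll,b=7,log=-}
step 7 deliver 0→3: —
step 8 timeout(1): 1={cand,b=9,log=-}
step 9 deliver 1→3: 3={foll,b=9,log=-}
step 10 deliver 3→1: —
step 11 deliver 3→0: —
step 12 deliver 2→1: —
step 13 deliver 1→3: —
step 14 deliver 3→0: —
step 15 deliver 1→3: —

-1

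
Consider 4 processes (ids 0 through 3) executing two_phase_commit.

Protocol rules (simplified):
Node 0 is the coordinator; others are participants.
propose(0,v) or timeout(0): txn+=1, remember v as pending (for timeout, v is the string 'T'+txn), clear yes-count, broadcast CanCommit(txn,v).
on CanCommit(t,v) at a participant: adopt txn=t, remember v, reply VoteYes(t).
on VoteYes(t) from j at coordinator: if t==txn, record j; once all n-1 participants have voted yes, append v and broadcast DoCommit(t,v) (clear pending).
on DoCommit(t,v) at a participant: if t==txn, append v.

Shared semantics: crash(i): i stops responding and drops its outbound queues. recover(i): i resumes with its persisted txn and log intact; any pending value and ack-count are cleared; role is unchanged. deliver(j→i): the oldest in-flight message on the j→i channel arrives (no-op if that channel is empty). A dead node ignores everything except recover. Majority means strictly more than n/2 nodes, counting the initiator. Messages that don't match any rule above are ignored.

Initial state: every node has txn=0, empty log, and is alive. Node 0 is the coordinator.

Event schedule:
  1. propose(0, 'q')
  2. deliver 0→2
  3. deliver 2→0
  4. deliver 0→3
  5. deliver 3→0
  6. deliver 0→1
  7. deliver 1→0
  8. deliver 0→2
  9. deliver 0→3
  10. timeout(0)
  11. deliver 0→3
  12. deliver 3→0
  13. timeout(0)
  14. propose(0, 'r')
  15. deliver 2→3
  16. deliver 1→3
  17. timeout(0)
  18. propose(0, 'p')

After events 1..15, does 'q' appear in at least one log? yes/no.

yes

e1 propose(0,'q'): 0[coor,t=1,-]
e2 deliver 0→2: 2[part,t=1,-]
e3 deliver 2→0: ·
e4 deliver 0→3: 3[part,t=1,-]
e5 deliver 3→0: ·
e6 deliver 0→1: 1[part,t=1,-]
e7 deliver 1→0: 0[coor,t=1,q]
e8 deliver 0→2: 2[part,t=1,q]
e9 deliver 0→3: 3[part,t=1,q]
e10 timeout(0): 0[coor,t=2,q]
e11 deliver 0→3: 3[part,t=2,q]
e12 deliver 3→0: ·
e13 timeout(0): 0[coor,t=3,q]
e14 propose(0,'r'): 0[coor,t=4,q]
e15 deliver 2→3: ·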